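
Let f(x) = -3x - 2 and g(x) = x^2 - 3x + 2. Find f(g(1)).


g(1) = 0
f(0) = -2

-2


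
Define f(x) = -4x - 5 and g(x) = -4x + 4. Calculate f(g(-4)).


g(-4) = 20
f(20) = -85

-85


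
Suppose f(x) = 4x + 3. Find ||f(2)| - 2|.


f(2) = 11
|11| = 11
|11 - 2| = 9

9


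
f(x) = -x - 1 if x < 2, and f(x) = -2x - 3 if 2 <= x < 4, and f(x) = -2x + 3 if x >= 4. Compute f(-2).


-2 satisfies x < 2
f(-2) = 1

1


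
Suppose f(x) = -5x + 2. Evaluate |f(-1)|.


7


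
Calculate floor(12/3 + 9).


12/3 = 4
4 + 9 = 13
floor(13) = 13

13


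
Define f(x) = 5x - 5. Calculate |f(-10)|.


f(-10) = -55
|-55| = 55

55


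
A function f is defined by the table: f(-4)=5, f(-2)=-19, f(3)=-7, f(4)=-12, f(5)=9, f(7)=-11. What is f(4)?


Reading from the table at x = 4

-12


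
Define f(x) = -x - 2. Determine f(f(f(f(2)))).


f(2) = -4
f(-4) = 2
f(2) = -4
f(-4) = 2

2


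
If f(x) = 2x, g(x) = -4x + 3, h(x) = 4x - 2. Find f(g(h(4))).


h(4) = 14
g(14) = -53
f(-53) = -106

-106


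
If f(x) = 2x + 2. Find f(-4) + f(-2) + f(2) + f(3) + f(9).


f(-4) = -6
f(-2) = -2
f(2) = 6
f(3) = 8
f(9) = 20
Sum = 26

26


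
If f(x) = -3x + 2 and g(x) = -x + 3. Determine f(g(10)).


23


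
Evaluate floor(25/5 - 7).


25/5 = 5
5 - 7 = -2
floor(-2) = -2

-2


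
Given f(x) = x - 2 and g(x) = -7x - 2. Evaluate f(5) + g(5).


f(5) = 3
g(5) = -37
Sum = -34

-34


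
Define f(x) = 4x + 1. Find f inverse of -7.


Solve 4x + 1 = -7
x = (-7 - 1) / 4 = -2

-2


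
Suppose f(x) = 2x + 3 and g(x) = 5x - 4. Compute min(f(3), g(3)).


9


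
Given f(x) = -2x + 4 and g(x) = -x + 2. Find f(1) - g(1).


1


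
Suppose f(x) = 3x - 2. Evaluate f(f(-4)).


f(-4) = -14
f(-14) = -44

-44


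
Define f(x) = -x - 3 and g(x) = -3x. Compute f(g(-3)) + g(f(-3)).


f(g(-3)) = -12
g(f(-3)) = 0
Sum = -12

-12


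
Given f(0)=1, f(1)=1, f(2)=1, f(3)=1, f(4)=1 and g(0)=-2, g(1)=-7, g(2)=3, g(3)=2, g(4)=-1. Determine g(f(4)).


f(4) = 1
g(1) = -7

-7


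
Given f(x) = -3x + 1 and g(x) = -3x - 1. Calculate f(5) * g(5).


f(5) = -14
g(5) = -16
Product = 224

224


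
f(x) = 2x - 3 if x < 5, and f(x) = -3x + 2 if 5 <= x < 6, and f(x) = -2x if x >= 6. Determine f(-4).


-4 satisfies x < 5
f(-4) = -11

-11


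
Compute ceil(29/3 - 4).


29/3 = 9.6667
9.6667 - 4 = 5.6667
ceil(5.6667) = 6

6


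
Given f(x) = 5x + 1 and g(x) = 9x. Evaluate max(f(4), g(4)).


36


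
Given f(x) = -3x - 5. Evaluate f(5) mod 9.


f(5) = -20
-20 mod 9 = 7

7


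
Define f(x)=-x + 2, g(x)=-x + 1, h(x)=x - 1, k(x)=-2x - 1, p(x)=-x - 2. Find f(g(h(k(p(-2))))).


p(-2) = 0
k(0) = -1
h(-1) = -2
g(-2) = 3
f(3) = -1

-1


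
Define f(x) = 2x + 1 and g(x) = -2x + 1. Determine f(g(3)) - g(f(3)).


f(g(3)) = -9
g(f(3)) = -13
Difference = 4

4


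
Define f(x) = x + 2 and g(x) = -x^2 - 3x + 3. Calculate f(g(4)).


g(4) = -25
f(-25) = -23

-23


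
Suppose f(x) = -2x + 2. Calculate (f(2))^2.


f(2) = -2
(-2)^2 = 4

4


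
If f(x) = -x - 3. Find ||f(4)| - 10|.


f(4) = -7
|-7| = 7
|7 - 10| = 3

3


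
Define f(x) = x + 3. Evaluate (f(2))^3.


f(2) = 5
(5)^3 = 125

125


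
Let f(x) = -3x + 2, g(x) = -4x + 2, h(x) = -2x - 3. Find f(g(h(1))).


h(1) = -5
g(-5) = 22
f(22) = -64

-64


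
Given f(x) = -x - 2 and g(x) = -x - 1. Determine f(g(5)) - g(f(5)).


f(g(5)) = 4
g(f(5)) = 6
Difference = -2

-2


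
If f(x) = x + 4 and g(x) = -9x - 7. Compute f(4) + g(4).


f(4) = 8
g(4) = -43
Sum = -35

-35


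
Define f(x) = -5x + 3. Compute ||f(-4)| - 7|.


f(-4) = 23
|23| = 23
|23 - 7| = 16

16


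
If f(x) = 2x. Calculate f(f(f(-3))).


-24


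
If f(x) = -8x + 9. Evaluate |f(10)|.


f(10) = -71
|-71| = 71

71


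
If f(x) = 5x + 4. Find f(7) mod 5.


f(7) = 39
39 mod 5 = 4

4


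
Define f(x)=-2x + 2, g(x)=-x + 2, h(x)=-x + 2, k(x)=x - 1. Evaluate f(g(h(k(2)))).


k(2) = 1
h(1) = 1
g(1) = 1
f(1) = 0

0


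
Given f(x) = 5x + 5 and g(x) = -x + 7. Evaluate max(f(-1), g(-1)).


8


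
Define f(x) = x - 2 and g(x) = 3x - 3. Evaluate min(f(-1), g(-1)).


f(-1) = -3
g(-1) = -6
min = -6

-6


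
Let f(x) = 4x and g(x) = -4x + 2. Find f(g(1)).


g(1) = -2
f(-2) = -8

-8


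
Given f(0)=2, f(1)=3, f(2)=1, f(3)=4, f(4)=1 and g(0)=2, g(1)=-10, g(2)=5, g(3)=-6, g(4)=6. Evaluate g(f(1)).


-6


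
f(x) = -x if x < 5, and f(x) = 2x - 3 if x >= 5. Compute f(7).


7 satisfies x >= 5
f(7) = 11

11


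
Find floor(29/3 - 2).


29/3 = 9.6667
9.6667 - 2 = 7.6667
floor(7.6667) = 7

7


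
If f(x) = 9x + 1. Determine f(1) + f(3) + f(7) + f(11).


202


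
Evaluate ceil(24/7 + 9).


13


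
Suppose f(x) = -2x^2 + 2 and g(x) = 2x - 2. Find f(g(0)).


g(0) = -2
f(-2) = (-2)*(-2)^2 + 2 = -6

-6


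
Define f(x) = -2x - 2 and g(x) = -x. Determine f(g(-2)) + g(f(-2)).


f(g(-2)) = -6
g(f(-2)) = -2
Sum = -8

-8


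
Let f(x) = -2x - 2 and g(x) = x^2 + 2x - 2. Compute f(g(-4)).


g(-4) = 6
f(6) = -14

-14


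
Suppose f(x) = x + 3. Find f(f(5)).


f(5) = 8
f(8) = 11

11


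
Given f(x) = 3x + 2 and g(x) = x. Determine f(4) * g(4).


f(4) = 14
g(4) = 4
Product = 56

56


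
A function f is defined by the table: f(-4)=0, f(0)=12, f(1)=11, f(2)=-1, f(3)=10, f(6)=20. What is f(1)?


Reading from the table at x = 1

11


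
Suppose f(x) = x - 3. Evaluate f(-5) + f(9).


f(-5) = -8
f(9) = 6
Sum = -2

-2


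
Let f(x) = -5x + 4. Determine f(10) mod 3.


f(10) = -46
-46 mod 3 = 2

2


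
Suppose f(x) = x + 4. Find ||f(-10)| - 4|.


f(-10) = -6
|-6| = 6
|6 - 4| = 2

2


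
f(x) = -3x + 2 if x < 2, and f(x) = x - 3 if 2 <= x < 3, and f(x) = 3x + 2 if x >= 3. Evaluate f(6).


6 satisfies x >= 3
f(6) = 20

20


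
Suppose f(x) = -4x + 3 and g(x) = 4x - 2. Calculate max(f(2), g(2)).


6


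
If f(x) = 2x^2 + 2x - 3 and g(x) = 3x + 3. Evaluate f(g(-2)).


g(-2) = -3
f(-3) = 2*(-3)^2 + 2*(-3) - 3 = 9

9


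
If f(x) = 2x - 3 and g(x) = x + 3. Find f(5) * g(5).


f(5) = 7
g(5) = 8
Product = 56

56


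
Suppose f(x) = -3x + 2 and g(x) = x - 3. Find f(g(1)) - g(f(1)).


12


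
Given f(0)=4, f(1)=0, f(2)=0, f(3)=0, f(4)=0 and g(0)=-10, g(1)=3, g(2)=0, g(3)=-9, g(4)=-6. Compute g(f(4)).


f(4) = 0
g(0) = -10

-10


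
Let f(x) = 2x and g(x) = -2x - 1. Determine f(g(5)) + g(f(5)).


f(g(5)) = -22
g(f(5)) = -21
Sum = -43

-43


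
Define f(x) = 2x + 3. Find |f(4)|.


f(4) = 11
|11| = 11

11


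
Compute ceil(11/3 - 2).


11/3 = 3.6667
3.6667 - 2 = 1.6667
ceil(1.6667) = 2

2


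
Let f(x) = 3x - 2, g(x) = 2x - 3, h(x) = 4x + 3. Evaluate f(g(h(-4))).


-89


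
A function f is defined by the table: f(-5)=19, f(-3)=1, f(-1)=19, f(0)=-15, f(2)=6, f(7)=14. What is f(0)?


-15


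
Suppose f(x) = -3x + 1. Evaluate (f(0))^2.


f(0) = 1
(1)^2 = 1

1


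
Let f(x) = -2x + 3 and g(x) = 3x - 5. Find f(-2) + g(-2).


f(-2) = 7
g(-2) = -11
Sum = -4

-4


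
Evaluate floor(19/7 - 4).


19/7 = 2.7143
2.7143 - 4 = -1.2857
floor(-1.2857) = -2

-2


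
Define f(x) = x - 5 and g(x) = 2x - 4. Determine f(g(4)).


g(4) = 4
f(4) = -1

-1


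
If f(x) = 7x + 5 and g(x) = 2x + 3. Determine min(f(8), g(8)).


f(8) = 61
g(8) = 19
min = 19

19


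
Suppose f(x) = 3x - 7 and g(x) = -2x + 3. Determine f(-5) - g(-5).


f(-5) = -22
g(-5) = 13
Difference = -35

-35


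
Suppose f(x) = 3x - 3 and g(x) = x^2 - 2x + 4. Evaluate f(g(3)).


g(3) = 7
f(7) = 18

18


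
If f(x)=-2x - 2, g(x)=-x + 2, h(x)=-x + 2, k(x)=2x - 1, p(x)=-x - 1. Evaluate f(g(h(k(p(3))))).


p(3) = -4
k(-4) = -9
h(-9) = 11
g(11) = -9
f(-9) = 16

16


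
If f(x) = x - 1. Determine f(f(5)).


f(5) = 4
f(4) = 3

3


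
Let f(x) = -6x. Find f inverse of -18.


3


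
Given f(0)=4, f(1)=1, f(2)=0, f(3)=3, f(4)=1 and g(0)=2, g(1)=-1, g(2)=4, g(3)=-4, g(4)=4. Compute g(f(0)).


4


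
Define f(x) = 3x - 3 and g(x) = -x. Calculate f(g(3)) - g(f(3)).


-6


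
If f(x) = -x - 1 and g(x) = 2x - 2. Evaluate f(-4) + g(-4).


f(-4) = 3
g(-4) = -10
Sum = -7

-7


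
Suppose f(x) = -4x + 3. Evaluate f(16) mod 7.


f(16) = -61
-61 mod 7 = 2

2


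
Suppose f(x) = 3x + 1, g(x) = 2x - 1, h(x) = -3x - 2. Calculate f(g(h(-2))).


22


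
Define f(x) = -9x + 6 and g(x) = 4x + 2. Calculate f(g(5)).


g(5) = 22
f(22) = -192

-192


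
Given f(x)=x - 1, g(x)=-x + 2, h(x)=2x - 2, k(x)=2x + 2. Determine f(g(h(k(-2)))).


k(-2) = -2
h(-2) = -6
g(-6) = 8
f(8) = 7

7


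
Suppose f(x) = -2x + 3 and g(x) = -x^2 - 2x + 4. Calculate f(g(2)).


g(2) = -4
f(-4) = 11

11


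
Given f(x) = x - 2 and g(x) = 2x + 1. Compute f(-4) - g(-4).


f(-4) = -6
g(-4) = -7
Difference = 1

1


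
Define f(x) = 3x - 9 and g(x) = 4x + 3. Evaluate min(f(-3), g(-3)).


f(-3) = -18
g(-3) = -9
min = -18

-18


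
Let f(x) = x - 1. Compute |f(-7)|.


8


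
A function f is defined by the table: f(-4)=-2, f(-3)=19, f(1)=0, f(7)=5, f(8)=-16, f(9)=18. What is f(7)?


Reading from the table at x = 7

5


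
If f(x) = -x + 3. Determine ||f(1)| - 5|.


f(1) = 2
|2| = 2
|2 - 5| = 3

3


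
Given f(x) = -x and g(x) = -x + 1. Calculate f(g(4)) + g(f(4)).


f(g(4)) = 3
g(f(4)) = 5
Sum = 8

8


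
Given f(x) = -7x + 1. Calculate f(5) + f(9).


f(5) = -34
f(9) = -62
Sum = -96

-96


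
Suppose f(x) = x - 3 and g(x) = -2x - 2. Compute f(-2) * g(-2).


f(-2) = -5
g(-2) = 2
Product = -10

-10


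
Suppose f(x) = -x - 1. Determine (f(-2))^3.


f(-2) = 1
(1)^3 = 1

1


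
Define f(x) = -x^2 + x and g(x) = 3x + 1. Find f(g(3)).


g(3) = 10
f(10) = (-1)*(10)^2 + 1*(10) = -90

-90


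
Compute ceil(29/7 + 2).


29/7 = 4.1429
4.1429 + 2 = 6.1429
ceil(6.1429) = 7

7


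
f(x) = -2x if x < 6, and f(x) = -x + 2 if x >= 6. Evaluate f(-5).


10


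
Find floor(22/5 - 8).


-4


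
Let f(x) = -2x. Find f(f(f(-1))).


f(-1) = 2
f(2) = -4
f(-4) = 8

8


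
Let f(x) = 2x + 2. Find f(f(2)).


f(2) = 6
f(6) = 14

14


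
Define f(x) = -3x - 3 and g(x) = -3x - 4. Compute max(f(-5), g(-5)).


12


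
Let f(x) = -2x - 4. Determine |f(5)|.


f(5) = -14
|-14| = 14

14


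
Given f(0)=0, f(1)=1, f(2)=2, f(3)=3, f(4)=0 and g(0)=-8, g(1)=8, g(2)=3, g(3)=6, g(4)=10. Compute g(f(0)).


f(0) = 0
g(0) = -8

-8


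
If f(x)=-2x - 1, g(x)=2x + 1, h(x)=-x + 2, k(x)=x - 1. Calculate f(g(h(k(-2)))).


k(-2) = -3
h(-3) = 5
g(5) = 11
f(11) = -23

-23


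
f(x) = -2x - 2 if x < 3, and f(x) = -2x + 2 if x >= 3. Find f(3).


3 satisfies x >= 3
f(3) = -4

-4


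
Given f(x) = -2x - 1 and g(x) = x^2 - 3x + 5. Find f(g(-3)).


g(-3) = 23
f(23) = -47

-47


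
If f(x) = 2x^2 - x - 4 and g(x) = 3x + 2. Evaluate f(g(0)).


g(0) = 2
f(2) = 2*(2)^2 - 1*(2) - 4 = 2

2


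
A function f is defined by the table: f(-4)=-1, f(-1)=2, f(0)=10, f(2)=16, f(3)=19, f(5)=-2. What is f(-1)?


Reading from the table at x = -1

2


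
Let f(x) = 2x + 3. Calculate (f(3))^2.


f(3) = 9
(9)^2 = 81

81


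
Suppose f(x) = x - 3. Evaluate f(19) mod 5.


f(19) = 16
16 mod 5 = 1

1


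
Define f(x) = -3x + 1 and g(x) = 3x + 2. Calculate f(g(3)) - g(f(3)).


f(g(3)) = -32
g(f(3)) = -22
Difference = -10

-10


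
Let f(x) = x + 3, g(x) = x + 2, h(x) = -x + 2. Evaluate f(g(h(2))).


h(2) = 0
g(0) = 2
f(2) = 5

5


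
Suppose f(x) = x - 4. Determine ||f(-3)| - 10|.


3


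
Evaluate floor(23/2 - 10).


23/2 = 11.5
11.5 - 10 = 1.5
floor(1.5) = 1

1


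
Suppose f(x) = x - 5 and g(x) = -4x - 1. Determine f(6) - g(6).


f(6) = 1
g(6) = -25
Difference = 26

26


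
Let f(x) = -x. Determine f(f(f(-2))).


f(-2) = 2
f(2) = -2
f(-2) = 2

2


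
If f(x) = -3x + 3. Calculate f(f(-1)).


-15


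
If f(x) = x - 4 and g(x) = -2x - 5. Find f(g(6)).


g(6) = -17
f(-17) = -21

-21


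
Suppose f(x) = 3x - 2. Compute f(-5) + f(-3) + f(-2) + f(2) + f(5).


f(-5) = -17
f(-3) = -11
f(-2) = -8
f(2) = 4
f(5) = 13
Sum = -19

-19


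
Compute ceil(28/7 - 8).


28/7 = 4
4 - 8 = -4
ceil(-4) = -4

-4


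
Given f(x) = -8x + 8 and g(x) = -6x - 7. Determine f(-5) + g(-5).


f(-5) = 48
g(-5) = 23
Sum = 71

71


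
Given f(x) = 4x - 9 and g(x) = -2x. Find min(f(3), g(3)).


f(3) = 3
g(3) = -6
min = -6

-6


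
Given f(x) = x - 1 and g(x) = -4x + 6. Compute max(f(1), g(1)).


f(1) = 0
g(1) = 2
max = 2

2


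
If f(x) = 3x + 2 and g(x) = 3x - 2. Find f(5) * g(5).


f(5) = 17
g(5) = 13
Product = 221

221


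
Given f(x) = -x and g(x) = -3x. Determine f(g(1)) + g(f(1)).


f(g(1)) = 3
g(f(1)) = 3
Sum = 6

6


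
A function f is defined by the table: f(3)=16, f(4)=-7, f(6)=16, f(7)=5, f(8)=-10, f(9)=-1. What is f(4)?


-7


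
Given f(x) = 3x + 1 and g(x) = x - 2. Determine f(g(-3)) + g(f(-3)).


f(g(-3)) = -14
g(f(-3)) = -10
Sum = -24

-24


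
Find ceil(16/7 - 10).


16/7 = 2.2857
2.2857 - 10 = -7.7143
ceil(-7.7143) = -7

-7


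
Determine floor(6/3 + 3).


6/3 = 2
2 + 3 = 5
floor(5) = 5

5


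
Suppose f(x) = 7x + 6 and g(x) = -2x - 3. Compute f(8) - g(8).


f(8) = 62
g(8) = -19
Difference = 81

81


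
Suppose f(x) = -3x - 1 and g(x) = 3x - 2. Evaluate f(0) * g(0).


f(0) = -1
g(0) = -2
Product = 2

2


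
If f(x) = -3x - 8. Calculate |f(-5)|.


f(-5) = 7
|7| = 7

7


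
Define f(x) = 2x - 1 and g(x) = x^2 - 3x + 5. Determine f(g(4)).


g(4) = 9
f(9) = 17

17


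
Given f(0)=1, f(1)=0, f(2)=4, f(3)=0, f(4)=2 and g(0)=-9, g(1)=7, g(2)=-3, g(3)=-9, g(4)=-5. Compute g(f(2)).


f(2) = 4
g(4) = -5

-5


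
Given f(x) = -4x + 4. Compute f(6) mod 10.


f(6) = -20
-20 mod 10 = 0

0


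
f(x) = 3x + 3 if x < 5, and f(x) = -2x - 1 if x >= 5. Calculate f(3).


3 satisfies x < 5
f(3) = 12

12


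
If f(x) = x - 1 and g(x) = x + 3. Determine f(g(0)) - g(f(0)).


0


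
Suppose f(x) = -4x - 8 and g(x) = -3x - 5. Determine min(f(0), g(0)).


f(0) = -8
g(0) = -5
min = -8

-8


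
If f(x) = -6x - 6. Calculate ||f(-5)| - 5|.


f(-5) = 24
|24| = 24
|24 - 5| = 19

19


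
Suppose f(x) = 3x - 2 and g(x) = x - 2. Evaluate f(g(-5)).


g(-5) = -7
f(-7) = -23

-23


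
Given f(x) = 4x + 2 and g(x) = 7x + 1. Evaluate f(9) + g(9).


f(9) = 38
g(9) = 64
Sum = 102

102


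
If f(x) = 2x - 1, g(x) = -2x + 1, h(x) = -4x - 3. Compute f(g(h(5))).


93


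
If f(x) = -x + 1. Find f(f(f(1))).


f(1) = 0
f(0) = 1
f(1) = 0

0


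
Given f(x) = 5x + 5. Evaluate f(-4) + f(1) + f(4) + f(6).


55


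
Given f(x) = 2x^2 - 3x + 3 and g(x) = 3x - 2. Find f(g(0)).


g(0) = -2
f(-2) = 2*(-2)^2 - 3*(-2) + 3 = 17

17


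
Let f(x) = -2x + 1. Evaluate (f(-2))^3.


125


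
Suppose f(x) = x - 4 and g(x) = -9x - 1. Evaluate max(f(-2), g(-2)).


17


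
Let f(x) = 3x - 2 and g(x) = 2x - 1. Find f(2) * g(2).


12


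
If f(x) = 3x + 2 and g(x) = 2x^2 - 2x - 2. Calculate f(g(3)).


g(3) = 10
f(10) = 32

32


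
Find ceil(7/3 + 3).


6


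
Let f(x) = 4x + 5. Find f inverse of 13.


Solve 4x + 5 = 13
x = (13 - 5) / 4 = 2

2


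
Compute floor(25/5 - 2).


3


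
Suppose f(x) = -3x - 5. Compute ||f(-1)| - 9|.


f(-1) = -2
|-2| = 2
|2 - 9| = 7

7


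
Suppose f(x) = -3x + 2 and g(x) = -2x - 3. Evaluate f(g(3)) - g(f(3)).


f(g(3)) = 29
g(f(3)) = 11
Difference = 18

18


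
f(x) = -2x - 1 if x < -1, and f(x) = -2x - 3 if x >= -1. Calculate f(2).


2 satisfies x >= -1
f(2) = -7

-7


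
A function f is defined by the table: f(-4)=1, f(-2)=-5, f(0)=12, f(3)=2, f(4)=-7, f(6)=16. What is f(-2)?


Reading from the table at x = -2

-5


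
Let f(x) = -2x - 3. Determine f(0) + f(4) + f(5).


f(0) = -3
f(4) = -11
f(5) = -13
Sum = -27

-27


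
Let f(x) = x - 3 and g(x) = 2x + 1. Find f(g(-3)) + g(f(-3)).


f(g(-3)) = -8
g(f(-3)) = -11
Sum = -19

-19


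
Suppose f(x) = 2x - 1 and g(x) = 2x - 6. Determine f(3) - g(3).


f(3) = 5
g(3) = 0
Difference = 5

5


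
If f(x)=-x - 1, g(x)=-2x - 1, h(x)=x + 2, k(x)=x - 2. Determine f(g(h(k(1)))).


k(1) = -1
h(-1) = 1
g(1) = -3
f(-3) = 2

2


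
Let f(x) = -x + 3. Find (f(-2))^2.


f(-2) = 5
(5)^2 = 25

25


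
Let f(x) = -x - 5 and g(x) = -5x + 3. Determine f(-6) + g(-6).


f(-6) = 1
g(-6) = 33
Sum = 34

34


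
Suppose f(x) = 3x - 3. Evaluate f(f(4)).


f(4) = 9
f(9) = 24

24


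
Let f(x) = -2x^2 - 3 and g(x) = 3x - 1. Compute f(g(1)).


-11


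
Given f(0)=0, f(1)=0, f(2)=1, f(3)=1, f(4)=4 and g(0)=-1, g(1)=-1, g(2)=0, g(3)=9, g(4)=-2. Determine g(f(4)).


f(4) = 4
g(4) = -2

-2


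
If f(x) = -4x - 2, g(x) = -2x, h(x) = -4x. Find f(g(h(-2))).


h(-2) = 8
g(8) = -16
f(-16) = 62

62


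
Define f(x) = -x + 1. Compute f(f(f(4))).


f(4) = -3
f(-3) = 4
f(4) = -3

-3


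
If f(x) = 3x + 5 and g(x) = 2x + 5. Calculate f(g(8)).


g(8) = 21
f(21) = 68

68


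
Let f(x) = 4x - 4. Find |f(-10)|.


f(-10) = -44
|-44| = 44

44


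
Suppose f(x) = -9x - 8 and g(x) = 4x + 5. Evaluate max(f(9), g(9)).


f(9) = -89
g(9) = 41
max = 41

41


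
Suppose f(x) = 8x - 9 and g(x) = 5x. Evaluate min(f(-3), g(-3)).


-33


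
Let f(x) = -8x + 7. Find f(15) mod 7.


f(15) = -113
-113 mod 7 = 6

6


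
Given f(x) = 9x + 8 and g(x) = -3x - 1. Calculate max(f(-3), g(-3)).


f(-3) = -19
g(-3) = 8
max = 8

8


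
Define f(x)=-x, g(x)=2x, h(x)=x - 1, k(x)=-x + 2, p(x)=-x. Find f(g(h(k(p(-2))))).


p(-2) = 2
k(2) = 0
h(0) = -1
g(-1) = -2
f(-2) = 2

2


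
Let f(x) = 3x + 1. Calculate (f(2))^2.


f(2) = 7
(7)^2 = 49

49


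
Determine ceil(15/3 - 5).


15/3 = 5
5 - 5 = 0
ceil(0) = 0

0


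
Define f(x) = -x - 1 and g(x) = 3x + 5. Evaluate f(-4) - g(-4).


f(-4) = 3
g(-4) = -7
Difference = 10

10


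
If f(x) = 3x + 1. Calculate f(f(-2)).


-14


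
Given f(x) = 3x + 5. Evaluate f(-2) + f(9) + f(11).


f(-2) = -1
f(9) = 32
f(11) = 38
Sum = 69

69


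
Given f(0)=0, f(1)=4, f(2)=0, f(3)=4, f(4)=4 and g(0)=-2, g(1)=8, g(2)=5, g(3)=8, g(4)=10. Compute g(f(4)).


f(4) = 4
g(4) = 10

10


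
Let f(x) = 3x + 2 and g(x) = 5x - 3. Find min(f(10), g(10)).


32


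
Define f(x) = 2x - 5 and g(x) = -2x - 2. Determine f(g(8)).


g(8) = -18
f(-18) = -41

-41


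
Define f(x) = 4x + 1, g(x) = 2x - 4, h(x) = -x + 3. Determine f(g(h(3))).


h(3) = 0
g(0) = -4
f(-4) = -15

-15


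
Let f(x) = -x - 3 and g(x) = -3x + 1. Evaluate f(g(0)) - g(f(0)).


-14


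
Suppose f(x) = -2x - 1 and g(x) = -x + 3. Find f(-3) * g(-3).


f(-3) = 5
g(-3) = 6
Product = 30

30


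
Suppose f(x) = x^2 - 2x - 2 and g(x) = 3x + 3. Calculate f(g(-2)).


g(-2) = -3
f(-3) = 1*(-3)^2 - 2*(-3) - 2 = 13

13


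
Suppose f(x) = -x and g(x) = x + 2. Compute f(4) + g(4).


f(4) = -4
g(4) = 6
Sum = 2

2


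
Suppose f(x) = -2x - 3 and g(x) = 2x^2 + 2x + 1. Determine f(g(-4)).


-53


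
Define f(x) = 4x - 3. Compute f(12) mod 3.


f(12) = 45
45 mod 3 = 0

0


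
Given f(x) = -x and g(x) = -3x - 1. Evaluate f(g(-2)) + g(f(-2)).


f(g(-2)) = -5
g(f(-2)) = -7
Sum = -12

-12


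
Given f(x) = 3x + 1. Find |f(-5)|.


f(-5) = -14
|-14| = 14

14


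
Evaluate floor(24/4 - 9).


-3


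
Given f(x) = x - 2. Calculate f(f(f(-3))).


f(-3) = -5
f(-5) = -7
f(-7) = -9

-9


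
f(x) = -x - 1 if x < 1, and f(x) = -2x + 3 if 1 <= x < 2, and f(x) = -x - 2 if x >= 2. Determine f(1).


1 satisfies 1 <= x < 2
f(1) = 1

1


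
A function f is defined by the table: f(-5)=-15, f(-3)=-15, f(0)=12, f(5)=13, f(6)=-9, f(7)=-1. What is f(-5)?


Reading from the table at x = -5

-15


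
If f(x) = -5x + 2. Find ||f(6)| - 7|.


21


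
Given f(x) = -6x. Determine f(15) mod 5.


f(15) = -90
-90 mod 5 = 0

0


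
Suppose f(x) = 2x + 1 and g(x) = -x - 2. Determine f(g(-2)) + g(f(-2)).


f(g(-2)) = 1
g(f(-2)) = 1
Sum = 2

2


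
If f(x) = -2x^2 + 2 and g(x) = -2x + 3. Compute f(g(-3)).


g(-3) = 9
f(9) = (-2)*(9)^2 + 2 = -160

-160


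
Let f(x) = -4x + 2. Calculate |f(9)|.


f(9) = -34
|-34| = 34

34


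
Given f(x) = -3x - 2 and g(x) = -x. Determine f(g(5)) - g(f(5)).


f(g(5)) = 13
g(f(5)) = 17
Difference = -4

-4


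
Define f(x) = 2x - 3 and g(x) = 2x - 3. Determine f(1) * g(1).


f(1) = -1
g(1) = -1
Product = 1

1


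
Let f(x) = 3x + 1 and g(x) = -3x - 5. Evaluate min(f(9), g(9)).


f(9) = 28
g(9) = -32
min = -32

-32


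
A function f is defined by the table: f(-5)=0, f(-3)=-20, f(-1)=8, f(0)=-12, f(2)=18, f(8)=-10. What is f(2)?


18


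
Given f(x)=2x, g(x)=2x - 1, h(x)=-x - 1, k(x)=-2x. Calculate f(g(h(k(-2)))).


k(-2) = 4
h(4) = -5
g(-5) = -11
f(-11) = -22

-22


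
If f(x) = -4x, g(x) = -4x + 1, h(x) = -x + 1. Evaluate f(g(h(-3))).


h(-3) = 4
g(4) = -15
f(-15) = 60

60


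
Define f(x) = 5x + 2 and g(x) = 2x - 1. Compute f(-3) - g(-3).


f(-3) = -13
g(-3) = -7
Difference = -6

-6


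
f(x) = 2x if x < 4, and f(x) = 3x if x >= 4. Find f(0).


0 satisfies x < 4
f(0) = 0

0


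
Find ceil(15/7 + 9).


15/7 = 2.1429
2.1429 + 9 = 11.1429
ceil(11.1429) = 12

12


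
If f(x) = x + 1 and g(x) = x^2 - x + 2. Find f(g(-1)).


g(-1) = 4
f(4) = 5

5


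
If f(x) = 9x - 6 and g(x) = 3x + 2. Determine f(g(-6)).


g(-6) = -16
f(-16) = -150

-150


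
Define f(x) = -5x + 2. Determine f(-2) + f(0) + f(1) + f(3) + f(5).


-25


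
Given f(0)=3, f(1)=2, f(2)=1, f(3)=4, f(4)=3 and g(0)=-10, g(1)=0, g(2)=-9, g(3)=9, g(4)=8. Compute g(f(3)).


8


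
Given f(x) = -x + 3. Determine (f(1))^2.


f(1) = 2
(2)^2 = 4

4


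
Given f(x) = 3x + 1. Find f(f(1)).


f(1) = 4
f(4) = 13

13


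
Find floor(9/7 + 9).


9/7 = 1.2857
1.2857 + 9 = 10.2857
floor(10.2857) = 10

10


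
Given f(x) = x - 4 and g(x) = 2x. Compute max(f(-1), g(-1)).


f(-1) = -5
g(-1) = -2
max = -2

-2


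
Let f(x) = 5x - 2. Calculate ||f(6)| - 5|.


f(6) = 28
|28| = 28
|28 - 5| = 23

23


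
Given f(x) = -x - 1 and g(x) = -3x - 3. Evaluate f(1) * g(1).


12


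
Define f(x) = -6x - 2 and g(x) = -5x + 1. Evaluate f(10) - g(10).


f(10) = -62
g(10) = -49
Difference = -13

-13


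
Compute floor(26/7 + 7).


26/7 = 3.7143
3.7143 + 7 = 10.7143
floor(10.7143) = 10

10


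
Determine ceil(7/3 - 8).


7/3 = 2.3333
2.3333 - 8 = -5.6667
ceil(-5.6667) = -5

-5


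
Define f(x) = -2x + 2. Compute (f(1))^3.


f(1) = 0
(0)^3 = 0

0


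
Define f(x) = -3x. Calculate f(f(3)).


f(3) = -9
f(-9) = 27

27


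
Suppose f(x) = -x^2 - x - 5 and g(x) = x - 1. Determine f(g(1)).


-5


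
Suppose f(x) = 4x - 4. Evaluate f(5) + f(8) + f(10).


80


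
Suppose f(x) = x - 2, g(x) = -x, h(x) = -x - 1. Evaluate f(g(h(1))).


h(1) = -2
g(-2) = 2
f(2) = 0

0


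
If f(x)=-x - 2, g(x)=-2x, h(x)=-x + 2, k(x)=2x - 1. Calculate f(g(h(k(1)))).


k(1) = 1
h(1) = 1
g(1) = -2
f(-2) = 0

0


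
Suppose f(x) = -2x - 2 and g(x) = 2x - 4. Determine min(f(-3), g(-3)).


f(-3) = 4
g(-3) = -10
min = -10

-10


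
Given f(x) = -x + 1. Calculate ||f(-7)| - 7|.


f(-7) = 8
|8| = 8
|8 - 7| = 1

1


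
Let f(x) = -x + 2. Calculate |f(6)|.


f(6) = -4
|-4| = 4

4


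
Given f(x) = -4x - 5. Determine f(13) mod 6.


f(13) = -57
-57 mod 6 = 3

3


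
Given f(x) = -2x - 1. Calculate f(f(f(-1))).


f(-1) = 1
f(1) = -3
f(-3) = 5

5


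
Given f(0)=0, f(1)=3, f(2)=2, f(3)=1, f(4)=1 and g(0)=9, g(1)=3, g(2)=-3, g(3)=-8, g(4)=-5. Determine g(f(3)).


f(3) = 1
g(1) = 3

3


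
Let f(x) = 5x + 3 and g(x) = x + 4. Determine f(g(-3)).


g(-3) = 1
f(1) = 8

8


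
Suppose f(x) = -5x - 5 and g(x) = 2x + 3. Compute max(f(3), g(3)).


f(3) = -20
g(3) = 9
max = 9

9


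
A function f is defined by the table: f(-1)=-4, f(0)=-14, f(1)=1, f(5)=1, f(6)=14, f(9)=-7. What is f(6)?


14


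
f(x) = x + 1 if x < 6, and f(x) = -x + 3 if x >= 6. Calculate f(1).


1 satisfies x < 6
f(1) = 2

2


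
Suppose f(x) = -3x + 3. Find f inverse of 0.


Solve -3x + 3 = 0
x = (0 - 3) / (-3) = 1

1


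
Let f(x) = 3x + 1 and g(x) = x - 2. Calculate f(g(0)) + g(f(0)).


-6


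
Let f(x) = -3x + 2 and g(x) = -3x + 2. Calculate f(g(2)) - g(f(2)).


f(g(2)) = 14
g(f(2)) = 14
Difference = 0

0


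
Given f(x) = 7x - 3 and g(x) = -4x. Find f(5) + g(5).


f(5) = 32
g(5) = -20
Sum = 12

12


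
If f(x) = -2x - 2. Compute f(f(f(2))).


f(2) = -6
f(-6) = 10
f(10) = -22

-22


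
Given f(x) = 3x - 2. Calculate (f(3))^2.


f(3) = 7
(7)^2 = 49

49


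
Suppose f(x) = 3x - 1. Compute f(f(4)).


f(4) = 11
f(11) = 32

32


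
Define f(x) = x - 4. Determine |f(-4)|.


f(-4) = -8
|-8| = 8

8


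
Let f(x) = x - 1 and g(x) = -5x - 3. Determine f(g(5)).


g(5) = -28
f(-28) = -29

-29


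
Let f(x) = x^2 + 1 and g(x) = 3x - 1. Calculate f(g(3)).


g(3) = 8
f(8) = 1*(8)^2 + 1 = 65

65


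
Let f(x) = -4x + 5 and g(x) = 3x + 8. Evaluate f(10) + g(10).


f(10) = -35
g(10) = 38
Sum = 3

3


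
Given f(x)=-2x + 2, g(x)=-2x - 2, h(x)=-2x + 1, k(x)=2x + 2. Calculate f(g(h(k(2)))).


k(2) = 6
h(6) = -11
g(-11) = 20
f(20) = -38

-38


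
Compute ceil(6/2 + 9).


12


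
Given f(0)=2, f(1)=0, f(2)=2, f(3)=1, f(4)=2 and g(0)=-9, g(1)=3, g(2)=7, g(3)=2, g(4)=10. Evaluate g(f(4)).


f(4) = 2
g(2) = 7

7


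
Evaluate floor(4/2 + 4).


4/2 = 2
2 + 4 = 6
floor(6) = 6

6


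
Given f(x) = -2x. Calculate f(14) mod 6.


f(14) = -28
-28 mod 6 = 2

2


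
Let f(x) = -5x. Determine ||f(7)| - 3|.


f(7) = -35
|-35| = 35
|35 - 3| = 32

32


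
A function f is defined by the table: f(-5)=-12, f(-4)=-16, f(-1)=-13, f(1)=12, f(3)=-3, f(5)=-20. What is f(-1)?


-13


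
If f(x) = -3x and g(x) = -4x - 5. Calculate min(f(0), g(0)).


f(0) = 0
g(0) = -5
min = -5

-5


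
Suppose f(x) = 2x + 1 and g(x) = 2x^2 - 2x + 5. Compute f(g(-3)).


g(-3) = 29
f(29) = 59

59


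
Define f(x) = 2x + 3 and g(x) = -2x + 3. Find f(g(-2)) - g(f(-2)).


f(g(-2)) = 17
g(f(-2)) = 5
Difference = 12

12


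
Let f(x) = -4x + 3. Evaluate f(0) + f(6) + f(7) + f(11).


f(0) = 3
f(6) = -21
f(7) = -25
f(11) = -41
Sum = -84

-84


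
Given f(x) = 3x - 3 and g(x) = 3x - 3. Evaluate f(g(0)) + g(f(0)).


-24


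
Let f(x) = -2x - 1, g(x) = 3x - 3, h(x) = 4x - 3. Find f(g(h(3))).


h(3) = 9
g(9) = 24
f(24) = -49

-49


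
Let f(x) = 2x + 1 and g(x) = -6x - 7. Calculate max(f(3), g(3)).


f(3) = 7
g(3) = -25
max = 7

7


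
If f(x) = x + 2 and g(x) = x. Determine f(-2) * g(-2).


f(-2) = 0
g(-2) = -2
Product = 0

0


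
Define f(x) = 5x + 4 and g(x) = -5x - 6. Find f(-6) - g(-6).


f(-6) = -26
g(-6) = 24
Difference = -50

-50


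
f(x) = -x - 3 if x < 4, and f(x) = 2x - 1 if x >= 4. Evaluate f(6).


11


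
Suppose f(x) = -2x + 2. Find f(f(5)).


f(5) = -8
f(-8) = 18

18


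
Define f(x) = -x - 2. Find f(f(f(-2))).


f(-2) = 0
f(0) = -2
f(-2) = 0

0


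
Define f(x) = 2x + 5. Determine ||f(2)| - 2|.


f(2) = 9
|9| = 9
|9 - 2| = 7

7


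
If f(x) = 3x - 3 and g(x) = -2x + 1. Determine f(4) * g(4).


f(4) = 9
g(4) = -7
Product = -63

-63


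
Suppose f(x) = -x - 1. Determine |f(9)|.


10


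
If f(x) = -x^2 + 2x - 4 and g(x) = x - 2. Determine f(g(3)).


g(3) = 1
f(1) = (-1)*(1)^2 + 2*(1) - 4 = -3

-3


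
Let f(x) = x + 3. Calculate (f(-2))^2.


f(-2) = 1
(1)^2 = 1

1


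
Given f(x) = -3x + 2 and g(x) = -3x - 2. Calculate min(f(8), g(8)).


f(8) = -22
g(8) = -26
min = -26

-26


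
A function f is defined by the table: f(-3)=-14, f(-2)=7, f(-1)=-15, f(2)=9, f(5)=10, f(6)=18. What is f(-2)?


Reading from the table at x = -2

7


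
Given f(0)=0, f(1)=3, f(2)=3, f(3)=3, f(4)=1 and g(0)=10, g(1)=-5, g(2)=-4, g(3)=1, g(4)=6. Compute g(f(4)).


f(4) = 1
g(1) = -5

-5


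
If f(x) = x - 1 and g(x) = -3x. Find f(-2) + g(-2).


f(-2) = -3
g(-2) = 6
Sum = 3

3


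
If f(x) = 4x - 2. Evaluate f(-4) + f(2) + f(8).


f(-4) = -18
f(2) = 6
f(8) = 30
Sum = 18

18


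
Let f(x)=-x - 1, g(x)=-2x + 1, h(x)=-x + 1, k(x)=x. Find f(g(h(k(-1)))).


k(-1) = -1
h(-1) = 2
g(2) = -3
f(-3) = 2

2


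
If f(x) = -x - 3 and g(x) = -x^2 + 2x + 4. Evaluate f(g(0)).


g(0) = 4
f(4) = -7

-7


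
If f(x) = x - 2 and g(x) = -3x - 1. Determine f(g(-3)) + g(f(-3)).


20


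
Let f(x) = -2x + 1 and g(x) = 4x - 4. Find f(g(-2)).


g(-2) = -12
f(-12) = 25

25


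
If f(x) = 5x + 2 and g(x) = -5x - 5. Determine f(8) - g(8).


f(8) = 42
g(8) = -45
Difference = 87

87


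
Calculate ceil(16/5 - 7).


16/5 = 3.2
3.2 - 7 = -3.8
ceil(-3.8) = -3

-3


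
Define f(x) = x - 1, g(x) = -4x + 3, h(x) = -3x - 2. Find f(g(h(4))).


h(4) = -14
g(-14) = 59
f(59) = 58

58


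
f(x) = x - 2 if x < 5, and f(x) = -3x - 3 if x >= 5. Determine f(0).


-2


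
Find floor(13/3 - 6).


13/3 = 4.3333
4.3333 - 6 = -1.6667
floor(-1.6667) = -2

-2


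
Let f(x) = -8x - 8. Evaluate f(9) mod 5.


f(9) = -80
-80 mod 5 = 0

0


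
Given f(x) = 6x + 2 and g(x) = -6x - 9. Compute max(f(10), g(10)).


f(10) = 62
g(10) = -69
max = 62

62


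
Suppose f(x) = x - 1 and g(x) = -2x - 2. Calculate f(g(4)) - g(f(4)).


f(g(4)) = -11
g(f(4)) = -8
Difference = -3

-3


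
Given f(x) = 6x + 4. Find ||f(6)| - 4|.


f(6) = 40
|40| = 40
|40 - 4| = 36

36


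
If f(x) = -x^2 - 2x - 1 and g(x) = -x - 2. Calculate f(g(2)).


g(2) = -4
f(-4) = (-1)*(-4)^2 - 2*(-4) - 1 = -9

-9


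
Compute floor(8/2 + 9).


13


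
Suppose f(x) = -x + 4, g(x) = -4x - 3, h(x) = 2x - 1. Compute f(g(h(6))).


51


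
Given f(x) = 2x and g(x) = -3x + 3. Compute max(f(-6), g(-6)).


f(-6) = -12
g(-6) = 21
max = 21

21


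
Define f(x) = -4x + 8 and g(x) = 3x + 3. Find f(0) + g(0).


f(0) = 8
g(0) = 3
Sum = 11

11


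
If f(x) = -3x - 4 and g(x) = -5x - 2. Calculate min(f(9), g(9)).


f(9) = -31
g(9) = -47
min = -47

-47


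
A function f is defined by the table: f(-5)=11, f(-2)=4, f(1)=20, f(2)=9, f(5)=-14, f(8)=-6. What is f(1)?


Reading from the table at x = 1

20


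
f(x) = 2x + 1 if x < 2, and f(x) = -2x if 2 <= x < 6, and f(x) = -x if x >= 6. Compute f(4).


4 satisfies 2 <= x < 6
f(4) = -8

-8


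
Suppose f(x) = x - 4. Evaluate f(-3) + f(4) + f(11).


f(-3) = -7
f(4) = 0
f(11) = 7
Sum = 0

0


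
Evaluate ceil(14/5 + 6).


14/5 = 2.8
2.8 + 6 = 8.8
ceil(8.8) = 9

9


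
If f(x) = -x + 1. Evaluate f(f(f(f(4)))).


f(4) = -3
f(-3) = 4
f(4) = -3
f(-3) = 4

4


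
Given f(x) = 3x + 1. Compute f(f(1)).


13


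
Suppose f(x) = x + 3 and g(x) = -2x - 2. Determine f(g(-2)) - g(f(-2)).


f(g(-2)) = 5
g(f(-2)) = -4
Difference = 9

9


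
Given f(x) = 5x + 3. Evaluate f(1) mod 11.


f(1) = 8
8 mod 11 = 8

8


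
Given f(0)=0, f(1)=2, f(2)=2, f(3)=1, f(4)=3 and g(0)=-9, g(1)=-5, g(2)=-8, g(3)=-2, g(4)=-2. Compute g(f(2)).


f(2) = 2
g(2) = -8

-8


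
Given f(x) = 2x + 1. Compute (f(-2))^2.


f(-2) = -3
(-3)^2 = 9

9


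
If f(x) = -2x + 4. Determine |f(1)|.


f(1) = 2
|2| = 2

2


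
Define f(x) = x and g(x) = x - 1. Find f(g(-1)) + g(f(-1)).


f(g(-1)) = -2
g(f(-1)) = -2
Sum = -4

-4


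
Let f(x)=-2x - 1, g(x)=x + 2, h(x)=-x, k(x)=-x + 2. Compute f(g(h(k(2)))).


k(2) = 0
h(0) = 0
g(0) = 2
f(2) = -5

-5


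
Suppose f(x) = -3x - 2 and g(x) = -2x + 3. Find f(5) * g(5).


f(5) = -17
g(5) = -7
Product = 119

119


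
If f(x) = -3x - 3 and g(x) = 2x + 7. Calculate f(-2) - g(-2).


f(-2) = 3
g(-2) = 3
Difference = 0

0


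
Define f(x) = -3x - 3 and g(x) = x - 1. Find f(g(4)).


-12


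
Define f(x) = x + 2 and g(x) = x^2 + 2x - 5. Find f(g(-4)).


g(-4) = 3
f(3) = 5

5


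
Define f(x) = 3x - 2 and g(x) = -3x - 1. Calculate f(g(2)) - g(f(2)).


f(g(2)) = -23
g(f(2)) = -13
Difference = -10

-10


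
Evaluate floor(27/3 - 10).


27/3 = 9
9 - 10 = -1
floor(-1) = -1

-1


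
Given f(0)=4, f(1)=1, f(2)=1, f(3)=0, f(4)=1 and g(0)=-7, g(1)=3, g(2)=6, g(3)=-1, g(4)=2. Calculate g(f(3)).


f(3) = 0
g(0) = -7

-7


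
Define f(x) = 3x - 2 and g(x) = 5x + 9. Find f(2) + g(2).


f(2) = 4
g(2) = 19
Sum = 23

23


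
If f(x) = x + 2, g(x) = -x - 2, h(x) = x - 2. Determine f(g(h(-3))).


5


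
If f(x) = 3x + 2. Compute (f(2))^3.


f(2) = 8
(8)^3 = 512

512


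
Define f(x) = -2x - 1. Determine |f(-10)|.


f(-10) = 19
|19| = 19

19


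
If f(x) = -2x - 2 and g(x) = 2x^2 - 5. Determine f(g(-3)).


g(-3) = 13
f(13) = -28

-28


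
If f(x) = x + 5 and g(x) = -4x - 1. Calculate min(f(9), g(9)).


f(9) = 14
g(9) = -37
min = -37

-37


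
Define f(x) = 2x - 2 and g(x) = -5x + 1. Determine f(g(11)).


g(11) = -54
f(-54) = -110

-110


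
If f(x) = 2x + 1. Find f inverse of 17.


Solve 2x + 1 = 17
x = (17 - 1) / 2 = 8

8


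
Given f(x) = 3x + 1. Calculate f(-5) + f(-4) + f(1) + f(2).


f(-5) = -14
f(-4) = -11
f(1) = 4
f(2) = 7
Sum = -14

-14


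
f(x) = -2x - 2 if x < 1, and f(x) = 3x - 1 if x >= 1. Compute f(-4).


-4 satisfies x < 1
f(-4) = 6

6


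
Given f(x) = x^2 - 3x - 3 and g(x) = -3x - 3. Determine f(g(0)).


g(0) = -3
f(-3) = 1*(-3)^2 - 3*(-3) - 3 = 15

15


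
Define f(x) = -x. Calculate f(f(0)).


0


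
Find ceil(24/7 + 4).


24/7 = 3.4286
3.4286 + 4 = 7.4286
ceil(7.4286) = 8

8


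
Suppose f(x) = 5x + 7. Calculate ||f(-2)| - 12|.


f(-2) = -3
|-3| = 3
|3 - 12| = 9

9


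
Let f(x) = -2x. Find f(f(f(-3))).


f(-3) = 6
f(6) = -12
f(-12) = 24

24


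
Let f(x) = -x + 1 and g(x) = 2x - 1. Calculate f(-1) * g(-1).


f(-1) = 2
g(-1) = -3
Product = -6

-6


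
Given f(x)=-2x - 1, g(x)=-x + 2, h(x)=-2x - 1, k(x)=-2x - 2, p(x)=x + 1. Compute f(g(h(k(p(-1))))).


1


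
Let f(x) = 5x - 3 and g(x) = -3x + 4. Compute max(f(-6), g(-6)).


f(-6) = -33
g(-6) = 22
max = 22

22


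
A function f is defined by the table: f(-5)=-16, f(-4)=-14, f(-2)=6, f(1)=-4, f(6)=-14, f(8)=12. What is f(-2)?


Reading from the table at x = -2

6


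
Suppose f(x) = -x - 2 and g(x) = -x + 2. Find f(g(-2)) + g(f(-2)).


-4


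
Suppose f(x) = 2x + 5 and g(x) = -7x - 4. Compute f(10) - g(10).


f(10) = 25
g(10) = -74
Difference = 99

99


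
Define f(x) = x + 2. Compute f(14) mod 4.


f(14) = 16
16 mod 4 = 0

0


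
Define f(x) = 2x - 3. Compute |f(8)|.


f(8) = 13
|13| = 13

13


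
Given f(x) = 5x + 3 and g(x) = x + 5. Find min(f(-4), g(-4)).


f(-4) = -17
g(-4) = 1
min = -17

-17


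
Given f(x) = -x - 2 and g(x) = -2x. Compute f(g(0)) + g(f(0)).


f(g(0)) = -2
g(f(0)) = 4
Sum = 2

2


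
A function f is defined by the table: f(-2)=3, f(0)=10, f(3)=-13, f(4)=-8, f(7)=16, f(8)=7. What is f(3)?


Reading from the table at x = 3

-13


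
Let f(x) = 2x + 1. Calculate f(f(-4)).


f(-4) = -7
f(-7) = -13

-13


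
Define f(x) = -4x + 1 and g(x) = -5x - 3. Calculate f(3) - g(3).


f(3) = -11
g(3) = -18
Difference = 7

7


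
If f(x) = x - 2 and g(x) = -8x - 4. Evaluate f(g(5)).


g(5) = -44
f(-44) = -46

-46


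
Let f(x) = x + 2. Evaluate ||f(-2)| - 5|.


5


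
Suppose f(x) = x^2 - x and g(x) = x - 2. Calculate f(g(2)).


g(2) = 0
f(0) = 1*(0)^2 - 1*(0) = 0

0


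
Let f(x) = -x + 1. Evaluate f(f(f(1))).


f(1) = 0
f(0) = 1
f(1) = 0

0


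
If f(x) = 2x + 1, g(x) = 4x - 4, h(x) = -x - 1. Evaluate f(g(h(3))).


h(3) = -4
g(-4) = -20
f(-20) = -39

-39


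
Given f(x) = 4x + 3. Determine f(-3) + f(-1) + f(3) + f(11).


f(-3) = -9
f(-1) = -1
f(3) = 15
f(11) = 47
Sum = 52

52


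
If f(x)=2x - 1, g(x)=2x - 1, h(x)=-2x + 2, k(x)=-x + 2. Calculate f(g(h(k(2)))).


k(2) = 0
h(0) = 2
g(2) = 3
f(3) = 5

5


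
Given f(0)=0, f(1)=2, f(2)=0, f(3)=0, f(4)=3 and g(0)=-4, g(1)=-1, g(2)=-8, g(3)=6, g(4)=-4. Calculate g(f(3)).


f(3) = 0
g(0) = -4

-4


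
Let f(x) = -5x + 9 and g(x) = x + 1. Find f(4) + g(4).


-6


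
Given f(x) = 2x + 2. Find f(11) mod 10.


f(11) = 24
24 mod 10 = 4

4


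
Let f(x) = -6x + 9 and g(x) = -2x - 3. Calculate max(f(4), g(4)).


f(4) = -15
g(4) = -11
max = -11

-11


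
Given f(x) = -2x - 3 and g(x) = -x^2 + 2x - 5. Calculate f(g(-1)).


g(-1) = -8
f(-8) = 13

13


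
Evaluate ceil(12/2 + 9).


15


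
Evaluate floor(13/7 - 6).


13/7 = 1.8571
1.8571 - 6 = -4.1429
floor(-4.1429) = -5

-5


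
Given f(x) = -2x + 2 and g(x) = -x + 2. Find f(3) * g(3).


f(3) = -4
g(3) = -1
Product = 4

4


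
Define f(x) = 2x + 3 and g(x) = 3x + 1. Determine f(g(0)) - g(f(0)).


f(g(0)) = 5
g(f(0)) = 10
Difference = -5

-5


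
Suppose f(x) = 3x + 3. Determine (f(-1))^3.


f(-1) = 0
(0)^3 = 0

0


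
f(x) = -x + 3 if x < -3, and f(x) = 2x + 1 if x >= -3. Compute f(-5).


-5 satisfies x < -3
f(-5) = 8

8


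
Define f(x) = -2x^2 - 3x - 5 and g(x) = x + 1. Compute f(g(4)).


g(4) = 5
f(5) = (-2)*(5)^2 - 3*(5) - 5 = -70

-70


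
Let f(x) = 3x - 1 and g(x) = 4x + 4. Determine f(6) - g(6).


f(6) = 17
g(6) = 28
Difference = -11

-11


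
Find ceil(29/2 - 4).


29/2 = 14.5
14.5 - 4 = 10.5
ceil(10.5) = 11

11


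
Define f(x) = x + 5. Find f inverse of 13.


Solve x + 5 = 13
x = (13 - 5) / 1 = 8

8


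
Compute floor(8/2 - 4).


8/2 = 4
4 - 4 = 0
floor(0) = 0

0


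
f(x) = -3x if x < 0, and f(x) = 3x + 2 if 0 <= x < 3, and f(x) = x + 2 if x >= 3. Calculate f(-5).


-5 satisfies x < 0
f(-5) = 15

15


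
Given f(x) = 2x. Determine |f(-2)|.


f(-2) = -4
|-4| = 4

4


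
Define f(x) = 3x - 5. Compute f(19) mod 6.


f(19) = 52
52 mod 6 = 4

4


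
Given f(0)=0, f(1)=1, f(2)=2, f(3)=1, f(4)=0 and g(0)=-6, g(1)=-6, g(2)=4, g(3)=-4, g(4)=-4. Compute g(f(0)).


f(0) = 0
g(0) = -6

-6


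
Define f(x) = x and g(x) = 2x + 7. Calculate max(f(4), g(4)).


f(4) = 4
g(4) = 15
max = 15

15


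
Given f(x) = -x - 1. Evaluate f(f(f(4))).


f(4) = -5
f(-5) = 4
f(4) = -5

-5


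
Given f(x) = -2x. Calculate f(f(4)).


16


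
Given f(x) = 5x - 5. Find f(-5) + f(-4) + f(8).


f(-5) = -30
f(-4) = -25
f(8) = 35
Sum = -20

-20


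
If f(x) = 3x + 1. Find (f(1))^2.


f(1) = 4
(4)^2 = 16

16


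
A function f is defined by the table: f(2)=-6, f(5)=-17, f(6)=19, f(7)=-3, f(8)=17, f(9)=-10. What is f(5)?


-17
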